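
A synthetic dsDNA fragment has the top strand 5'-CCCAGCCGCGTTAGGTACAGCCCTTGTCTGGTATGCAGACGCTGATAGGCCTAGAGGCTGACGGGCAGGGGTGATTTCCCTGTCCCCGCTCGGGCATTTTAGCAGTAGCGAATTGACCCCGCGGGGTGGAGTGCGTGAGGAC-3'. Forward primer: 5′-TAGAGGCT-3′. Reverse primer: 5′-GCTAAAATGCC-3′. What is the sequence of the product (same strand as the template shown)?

5'-TAGAGGCTGACGGGCAGGGGTGATTTCCCTGTCCCCGCTCGGGCATTTTAGC-3'

The forward primer matches the template at positions 52–59.
Taking the reverse complement of GCTAAAATGCC gives GGCATTTTAGC, found at positions 93–103 on the template; the primer anneals here to the top strand with its 3' end pointing upstream.
The product is the template from position 52 through 103 (52 bp).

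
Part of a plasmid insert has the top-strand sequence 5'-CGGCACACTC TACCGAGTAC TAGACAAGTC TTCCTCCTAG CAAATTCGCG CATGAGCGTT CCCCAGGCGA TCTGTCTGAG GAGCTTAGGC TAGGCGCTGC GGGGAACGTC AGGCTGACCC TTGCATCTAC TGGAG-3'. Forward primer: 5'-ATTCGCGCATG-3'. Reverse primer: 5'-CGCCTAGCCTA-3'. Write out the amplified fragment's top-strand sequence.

The forward primer matches the template at positions 44–54.
The reverse primer's reverse complement is TAGGCTAGGCG, which matches the template at positions 86–96.
The product is the template from position 44 through 96 (53 bp).

5'-ATTCGCGCATGAGCGTTCCCCAGGCGATCTGTCTGAGGAGCTTAGGCTAGGCG-3'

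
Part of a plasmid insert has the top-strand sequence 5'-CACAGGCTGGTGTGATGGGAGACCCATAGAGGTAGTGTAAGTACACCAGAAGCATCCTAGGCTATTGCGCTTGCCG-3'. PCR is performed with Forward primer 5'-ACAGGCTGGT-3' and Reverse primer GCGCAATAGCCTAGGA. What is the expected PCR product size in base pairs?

The forward primer matches the template at positions 2–11.
Taking the reverse complement of GCGCAATAGCCTAGGA gives TCCTAGGCTATTGCGC, found at positions 55–70 on the template; the primer anneals here to the top strand with its 3' end pointing upstream.
The product runs from position 2 to position 70, so its length is 70 − 2 + 1 = 69 bp.

69 bp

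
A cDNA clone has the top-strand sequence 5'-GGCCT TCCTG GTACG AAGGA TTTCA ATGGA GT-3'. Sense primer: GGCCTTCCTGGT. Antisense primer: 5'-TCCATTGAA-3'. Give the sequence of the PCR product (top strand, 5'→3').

5'-GGCCTTCCTGGTACGAAGGATTTCAATGGA-3'

Forward primer GGCCTTCCTGGT is found on the top strand at positions 1–12.
Taking the reverse complement of TCCATTGAA gives TTCAATGGA, found at positions 22–30 on the template; the primer anneals here to the top strand with its 3' end pointing upstream.
The product is the template from position 1 through 30 (30 bp).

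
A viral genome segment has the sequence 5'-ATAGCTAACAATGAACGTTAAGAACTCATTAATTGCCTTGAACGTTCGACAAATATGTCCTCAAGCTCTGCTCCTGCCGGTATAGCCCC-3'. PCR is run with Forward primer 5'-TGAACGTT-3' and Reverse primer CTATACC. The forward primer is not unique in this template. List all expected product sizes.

74 bp, 47 bp

The forward primer TGAACGTT matches the top strand at positions 12–19, 39–46.
The reverse primer's reverse complement is GGTATAG, matching at positions 79–85.
Each forward site pairs with the reverse site to give a product ending at position 85: sizes 74, 47 bp.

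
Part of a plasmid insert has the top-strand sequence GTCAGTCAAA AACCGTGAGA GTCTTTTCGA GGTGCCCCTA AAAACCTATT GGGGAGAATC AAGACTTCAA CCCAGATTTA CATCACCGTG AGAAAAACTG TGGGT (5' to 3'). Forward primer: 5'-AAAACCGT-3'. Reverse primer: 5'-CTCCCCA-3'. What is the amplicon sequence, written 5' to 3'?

5'-AAAACCGTGAGAGTCTTTTCGAGGTGCCCCTAAAAACCTATTGGGGAG-3'

Forward primer AAAACCGT is found on the top strand at positions 9–16.
The reverse primer's reverse complement is TGGGGAG, which matches the template at positions 50–56.
The product is the template from position 9 through 56 (48 bp).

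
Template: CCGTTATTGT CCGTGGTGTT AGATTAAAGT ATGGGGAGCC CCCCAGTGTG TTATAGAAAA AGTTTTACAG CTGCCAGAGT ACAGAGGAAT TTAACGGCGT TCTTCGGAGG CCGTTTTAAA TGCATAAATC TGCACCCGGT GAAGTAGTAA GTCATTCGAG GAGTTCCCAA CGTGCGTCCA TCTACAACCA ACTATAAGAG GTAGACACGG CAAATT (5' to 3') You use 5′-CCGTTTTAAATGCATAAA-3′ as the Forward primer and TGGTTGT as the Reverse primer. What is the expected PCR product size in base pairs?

The forward primer matches the template at positions 111–128.
Taking the reverse complement of TGGTTGT gives ACAACCA, found at positions 184–190 on the template; the primer anneals here to the top strand with its 3' end pointing upstream.
Product length = (reverse-primer end) − (forward-primer start) + 1 = 190 − 111 + 1 = 80 bp.

80 bp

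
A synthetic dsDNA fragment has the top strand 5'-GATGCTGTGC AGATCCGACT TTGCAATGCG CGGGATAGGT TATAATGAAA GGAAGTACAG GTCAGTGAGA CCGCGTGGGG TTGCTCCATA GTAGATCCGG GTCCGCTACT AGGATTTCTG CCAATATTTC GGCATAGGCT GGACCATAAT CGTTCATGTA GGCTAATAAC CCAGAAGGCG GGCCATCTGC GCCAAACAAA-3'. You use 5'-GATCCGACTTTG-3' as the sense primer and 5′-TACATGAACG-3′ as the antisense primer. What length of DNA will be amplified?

Scanning the template, GATCCGACTTTG occurs at positions 12–23; this primer anneals to the bottom strand there with its 3' end pointing downstream.
The reverse primer's reverse complement is CGTTCATGTA, which matches the template at positions 151–160.
The product runs from position 12 to position 160, so its length is 160 − 12 + 1 = 149 bp.

149 bp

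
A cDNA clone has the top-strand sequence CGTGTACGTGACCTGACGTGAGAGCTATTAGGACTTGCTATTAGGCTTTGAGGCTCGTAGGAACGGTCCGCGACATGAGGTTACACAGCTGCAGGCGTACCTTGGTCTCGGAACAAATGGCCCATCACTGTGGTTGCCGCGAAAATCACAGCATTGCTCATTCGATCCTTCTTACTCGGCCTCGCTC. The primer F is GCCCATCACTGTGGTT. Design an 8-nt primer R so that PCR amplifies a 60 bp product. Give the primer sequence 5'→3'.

The forward primer binds at positions 120–135, so a 60 bp product ends at position 120 + 60 − 1 = 179.
The reverse primer anneals to the top strand over positions 172–179, i.e. to TTACTCGG.
Its sequence written 5'→3' is the reverse complement: CCGAGTAA.

5'-CCGAGTAA-3'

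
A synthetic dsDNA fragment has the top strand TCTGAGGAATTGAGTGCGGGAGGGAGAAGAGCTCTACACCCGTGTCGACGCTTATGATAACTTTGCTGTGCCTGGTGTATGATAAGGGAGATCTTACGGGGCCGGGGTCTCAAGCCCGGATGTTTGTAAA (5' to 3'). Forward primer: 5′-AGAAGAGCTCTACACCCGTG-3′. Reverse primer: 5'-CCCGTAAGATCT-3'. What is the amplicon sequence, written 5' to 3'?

The forward primer matches the template at positions 25–44.
The reverse primer's reverse complement is AGATCTTACGGG, which matches the template at positions 89–100.
The product is the template from position 25 through 100 (76 bp).

5'-AGAAGAGCTCTACACCCGTGTCGACGCTTATGATAACTTTGCTGTGCCTGGTGTATGATAAGGGAGATCTTACGGG-3'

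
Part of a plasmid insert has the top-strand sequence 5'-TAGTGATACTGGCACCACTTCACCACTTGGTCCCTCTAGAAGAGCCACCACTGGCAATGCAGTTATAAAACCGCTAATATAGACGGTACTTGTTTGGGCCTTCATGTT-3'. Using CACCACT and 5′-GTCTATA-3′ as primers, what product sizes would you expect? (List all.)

The forward primer CACCACT matches the top strand at positions 13–19, 21–27, 46–52.
The reverse primer's reverse complement is TATAGAC, matching at positions 78–84.
Each forward site pairs with the reverse site to give a product ending at position 84: sizes 72, 64, 39 bp.

72 bp, 64 bp, 39 bp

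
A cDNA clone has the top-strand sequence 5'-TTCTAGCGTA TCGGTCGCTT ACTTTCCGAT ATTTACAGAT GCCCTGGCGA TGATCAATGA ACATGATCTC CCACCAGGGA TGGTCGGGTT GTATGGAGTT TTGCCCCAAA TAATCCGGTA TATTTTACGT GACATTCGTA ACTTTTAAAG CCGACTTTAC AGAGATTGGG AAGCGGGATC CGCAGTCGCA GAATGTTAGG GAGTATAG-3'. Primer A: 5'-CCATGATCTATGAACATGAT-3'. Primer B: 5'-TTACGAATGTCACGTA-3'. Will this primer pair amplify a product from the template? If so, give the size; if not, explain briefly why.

Primer A (CCATGATCTATGAACATGAT) does not match the top strand, and its reverse complement ATCATGTTCATAGATCATGG does not match either.
With no annealing site for primer A, no amplification occurs.

No product — primer A has no binding site in the template.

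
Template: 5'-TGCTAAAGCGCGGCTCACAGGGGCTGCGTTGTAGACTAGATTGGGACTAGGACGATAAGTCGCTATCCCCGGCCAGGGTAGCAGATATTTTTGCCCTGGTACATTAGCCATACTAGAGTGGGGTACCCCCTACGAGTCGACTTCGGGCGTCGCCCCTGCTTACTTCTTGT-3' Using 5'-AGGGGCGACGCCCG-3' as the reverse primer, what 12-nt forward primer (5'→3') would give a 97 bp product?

The reverse primer's reverse complement CGGGCGTCGCCCCT matches the template at positions 144–157, so the product ends at position 157.
A 97 bp product then starts at position 157 − 97 + 1 = 61.
The forward primer is identical to the top strand there: CGCTATCCCCGG.

5'-CGCTATCCCCGG-3'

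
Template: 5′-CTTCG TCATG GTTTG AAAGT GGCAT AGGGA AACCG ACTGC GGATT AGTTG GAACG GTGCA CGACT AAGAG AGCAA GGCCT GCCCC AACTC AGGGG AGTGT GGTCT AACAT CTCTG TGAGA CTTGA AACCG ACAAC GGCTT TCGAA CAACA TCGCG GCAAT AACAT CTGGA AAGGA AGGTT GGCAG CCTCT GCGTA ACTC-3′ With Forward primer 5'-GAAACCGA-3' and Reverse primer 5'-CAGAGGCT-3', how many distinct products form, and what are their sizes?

The forward primer GAAACCGA matches the top strand at positions 29–36, 124–131.
The reverse primer's reverse complement is AGCCTCTG, matching at positions 184–191.
Each forward site pairs with the reverse site to give a product ending at position 191: sizes 163, 68 bp.

Two products: 163 bp, 68 bp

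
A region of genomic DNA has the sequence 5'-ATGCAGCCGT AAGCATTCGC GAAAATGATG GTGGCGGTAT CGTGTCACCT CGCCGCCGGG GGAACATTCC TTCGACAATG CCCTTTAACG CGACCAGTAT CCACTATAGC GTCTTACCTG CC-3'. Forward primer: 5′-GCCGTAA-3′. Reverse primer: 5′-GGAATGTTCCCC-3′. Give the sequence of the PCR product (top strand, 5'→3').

Forward primer GCCGTAA is found on the top strand at positions 6–12.
The reverse primer's reverse complement is GGGGAACATTCC, which matches the template at positions 59–70.
The product is the template from position 6 through 70 (65 bp).

5'-GCCGTAAGCATTCGCGAAAATGATGGTGGCGGTATCGTGTCACCTCGCCGCCGGGGGAACATTCC-3'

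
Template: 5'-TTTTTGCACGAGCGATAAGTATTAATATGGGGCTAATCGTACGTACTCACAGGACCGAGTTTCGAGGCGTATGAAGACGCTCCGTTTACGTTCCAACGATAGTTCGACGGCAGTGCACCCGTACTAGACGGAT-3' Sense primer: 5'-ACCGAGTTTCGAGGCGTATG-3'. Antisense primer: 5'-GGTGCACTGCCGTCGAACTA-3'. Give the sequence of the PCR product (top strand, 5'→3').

5'-ACCGAGTTTCGAGGCGTATGAAGACGCTCCGTTTACGTTCCAACGATAGTTCGACGGCAGTGCACC-3'

Forward primer ACCGAGTTTCGAGGCGTATG is found on the top strand at positions 54–73.
Taking the reverse complement of GGTGCACTGCCGTCGAACTA gives TAGTTCGACGGCAGTGCACC, found at positions 100–119 on the template; the primer anneals here to the top strand with its 3' end pointing upstream.
The product is the template from position 54 through 119 (66 bp).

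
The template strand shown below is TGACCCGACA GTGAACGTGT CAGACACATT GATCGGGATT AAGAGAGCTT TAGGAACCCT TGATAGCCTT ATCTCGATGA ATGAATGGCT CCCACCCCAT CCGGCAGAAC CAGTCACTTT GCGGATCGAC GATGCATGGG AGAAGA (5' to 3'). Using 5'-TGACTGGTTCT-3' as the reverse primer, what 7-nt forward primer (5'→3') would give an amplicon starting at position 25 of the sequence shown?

5'-CACATTG-3'

The reverse primer's reverse complement AGAACCAGTCA matches the template at positions 106–116; the product starts at position 25.
The forward primer is identical to the top strand over positions 25–31: CACATTG.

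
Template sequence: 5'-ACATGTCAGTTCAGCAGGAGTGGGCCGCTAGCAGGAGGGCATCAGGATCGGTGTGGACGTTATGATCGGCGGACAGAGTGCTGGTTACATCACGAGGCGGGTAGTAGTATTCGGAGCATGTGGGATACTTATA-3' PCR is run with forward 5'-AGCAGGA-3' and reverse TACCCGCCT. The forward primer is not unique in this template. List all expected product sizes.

91 bp, 74 bp

The forward primer AGCAGGA matches the top strand at positions 13–19, 30–36.
The reverse primer's reverse complement is AGGCGGGTA, matching at positions 95–103.
Each forward site pairs with the reverse site to give a product ending at position 103: sizes 91, 74 bp.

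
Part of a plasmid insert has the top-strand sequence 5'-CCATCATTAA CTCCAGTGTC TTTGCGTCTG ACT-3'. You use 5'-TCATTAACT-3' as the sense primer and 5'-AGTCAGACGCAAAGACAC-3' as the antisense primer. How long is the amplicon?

30 bp

The forward primer matches the template at positions 4–12.
The reverse primer's reverse complement is GTGTCTTTGCGTCTGACT, which matches the template at positions 16–33.
Amplicon spans positions 4–33: 30 bp.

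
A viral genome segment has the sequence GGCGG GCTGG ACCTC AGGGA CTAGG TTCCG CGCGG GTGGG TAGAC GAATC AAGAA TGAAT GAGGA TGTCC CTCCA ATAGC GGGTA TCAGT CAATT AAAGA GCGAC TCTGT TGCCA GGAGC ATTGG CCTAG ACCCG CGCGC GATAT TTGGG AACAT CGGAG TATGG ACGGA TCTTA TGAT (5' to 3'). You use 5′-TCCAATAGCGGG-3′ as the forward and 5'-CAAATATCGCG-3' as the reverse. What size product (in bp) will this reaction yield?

Forward primer TCCAATAGCGGG is found on the top strand at positions 72–83.
Reverse complement of the reverse primer: CGCGATATTTG. This occurs on the top strand at positions 138–148.
Product length = (reverse-primer end) − (forward-primer start) + 1 = 148 − 72 + 1 = 77 bp.

77 bp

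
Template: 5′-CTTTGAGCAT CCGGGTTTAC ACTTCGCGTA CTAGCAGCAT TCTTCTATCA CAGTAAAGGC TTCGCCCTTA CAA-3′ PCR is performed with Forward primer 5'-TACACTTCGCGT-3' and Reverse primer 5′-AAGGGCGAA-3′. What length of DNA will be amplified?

52 bp

Forward primer TACACTTCGCGT is found on the top strand at positions 18–29.
Reverse complement of the reverse primer: TTCGCCCTT. This occurs on the top strand at positions 61–69.
Amplicon spans positions 18–69: 52 bp.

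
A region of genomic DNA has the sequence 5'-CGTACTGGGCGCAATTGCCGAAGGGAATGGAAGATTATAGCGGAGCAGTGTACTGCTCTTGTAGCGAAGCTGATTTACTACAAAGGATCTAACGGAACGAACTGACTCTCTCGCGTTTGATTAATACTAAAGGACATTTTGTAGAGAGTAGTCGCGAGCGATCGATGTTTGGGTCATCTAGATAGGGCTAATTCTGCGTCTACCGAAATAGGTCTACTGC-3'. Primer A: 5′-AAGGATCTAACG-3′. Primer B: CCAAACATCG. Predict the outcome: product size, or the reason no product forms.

Primer A (AAGGATCTAACG) matches the top strand at positions 83–94; it acts as a forward primer.
Primer B's reverse complement is CGATGTTTGG, matching the top strand at positions 163–172; it acts as a reverse primer.
The 3' ends face each other across positions 83–172, giving a 90 bp product.

Yes — a 90 bp product.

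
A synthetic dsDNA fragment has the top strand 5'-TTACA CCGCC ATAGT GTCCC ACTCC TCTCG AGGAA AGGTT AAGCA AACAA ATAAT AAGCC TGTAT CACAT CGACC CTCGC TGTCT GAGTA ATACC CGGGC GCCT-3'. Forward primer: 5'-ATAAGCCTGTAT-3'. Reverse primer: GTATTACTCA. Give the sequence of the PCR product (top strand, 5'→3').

5'-ATAAGCCTGTATCACATCGACCCTCGCTGTCTGAGTAATAC-3'

Scanning the template, ATAAGCCTGTAT occurs at positions 54–65; this primer anneals to the bottom strand there with its 3' end pointing downstream.
The reverse primer's reverse complement is TGAGTAATAC, which matches the template at positions 85–94.
The product is the template from position 54 through 94 (41 bp).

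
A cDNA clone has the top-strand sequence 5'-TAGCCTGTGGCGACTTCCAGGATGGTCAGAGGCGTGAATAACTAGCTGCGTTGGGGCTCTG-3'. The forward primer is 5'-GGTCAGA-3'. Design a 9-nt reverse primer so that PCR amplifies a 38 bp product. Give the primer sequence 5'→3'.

5'-CAGAGCCCC-3'

The forward primer binds at positions 24–30, so a 38 bp product ends at position 24 + 38 − 1 = 61.
The reverse primer anneals to the top strand over positions 53–61, i.e. to GGGGCTCTG.
Its sequence written 5'→3' is the reverse complement: CAGAGCCCC.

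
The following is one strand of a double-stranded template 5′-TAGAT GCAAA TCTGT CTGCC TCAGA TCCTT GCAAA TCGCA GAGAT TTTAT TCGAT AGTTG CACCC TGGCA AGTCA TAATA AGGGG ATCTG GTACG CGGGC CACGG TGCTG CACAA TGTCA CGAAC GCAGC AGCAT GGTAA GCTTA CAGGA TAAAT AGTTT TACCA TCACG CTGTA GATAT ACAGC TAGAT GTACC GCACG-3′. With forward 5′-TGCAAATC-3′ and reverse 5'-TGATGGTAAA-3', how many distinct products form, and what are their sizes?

The forward primer TGCAAATC matches the top strand at positions 5–12, 30–37.
The reverse primer's reverse complement is TTTACCATCA, matching at positions 159–168.
Each forward site pairs with the reverse site to give a product ending at position 168: sizes 164, 139 bp.

Two products: 164 bp, 139 bp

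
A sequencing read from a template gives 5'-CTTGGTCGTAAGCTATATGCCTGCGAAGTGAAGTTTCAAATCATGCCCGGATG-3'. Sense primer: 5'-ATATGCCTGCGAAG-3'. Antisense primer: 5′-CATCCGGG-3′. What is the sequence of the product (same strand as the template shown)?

The forward primer matches the template at positions 15–28.
Reverse complement of the reverse primer: CCCGGATG. This occurs on the top strand at positions 46–53.
The product is the template from position 15 through 53 (39 bp).

5'-ATATGCCTGCGAAGTGAAGTTTCAAATCATGCCCGGATG-3'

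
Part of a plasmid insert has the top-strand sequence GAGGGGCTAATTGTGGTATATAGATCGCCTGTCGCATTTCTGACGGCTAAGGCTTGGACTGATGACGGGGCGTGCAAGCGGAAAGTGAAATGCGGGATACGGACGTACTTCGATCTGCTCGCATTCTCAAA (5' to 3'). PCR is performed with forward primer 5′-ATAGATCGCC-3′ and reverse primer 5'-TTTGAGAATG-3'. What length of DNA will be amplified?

The forward primer matches the template at positions 20–29.
The reverse primer's reverse complement is CATTCTCAAA, which matches the template at positions 122–131.
The product runs from position 20 to position 131, so its length is 131 − 20 + 1 = 112 bp.

112 bp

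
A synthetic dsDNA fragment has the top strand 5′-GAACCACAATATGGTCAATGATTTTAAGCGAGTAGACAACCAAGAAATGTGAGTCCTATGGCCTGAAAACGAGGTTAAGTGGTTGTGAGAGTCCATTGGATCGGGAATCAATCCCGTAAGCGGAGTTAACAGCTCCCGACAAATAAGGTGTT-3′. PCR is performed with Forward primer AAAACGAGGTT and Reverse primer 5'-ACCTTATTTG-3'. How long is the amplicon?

The forward primer matches the template at positions 66–76.
The reverse primer's reverse complement is CAAATAAGGT, which matches the template at positions 140–149.
Amplicon spans positions 66–149: 84 bp.

84 bp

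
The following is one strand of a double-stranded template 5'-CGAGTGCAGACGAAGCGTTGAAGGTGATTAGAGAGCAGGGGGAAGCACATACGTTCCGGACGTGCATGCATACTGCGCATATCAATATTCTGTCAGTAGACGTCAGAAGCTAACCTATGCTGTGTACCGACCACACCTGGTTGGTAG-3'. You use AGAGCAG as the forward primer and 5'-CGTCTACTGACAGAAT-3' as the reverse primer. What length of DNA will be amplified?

71 bp

Scanning the template, AGAGCAG occurs at positions 32–38; this primer anneals to the bottom strand there with its 3' end pointing downstream.
Taking the reverse complement of CGTCTACTGACAGAAT gives ATTCTGTCAGTAGACG, found at positions 87–102 on the template; the primer anneals here to the top strand with its 3' end pointing upstream.
The product runs from position 32 to position 102, so its length is 102 − 32 + 1 = 71 bp.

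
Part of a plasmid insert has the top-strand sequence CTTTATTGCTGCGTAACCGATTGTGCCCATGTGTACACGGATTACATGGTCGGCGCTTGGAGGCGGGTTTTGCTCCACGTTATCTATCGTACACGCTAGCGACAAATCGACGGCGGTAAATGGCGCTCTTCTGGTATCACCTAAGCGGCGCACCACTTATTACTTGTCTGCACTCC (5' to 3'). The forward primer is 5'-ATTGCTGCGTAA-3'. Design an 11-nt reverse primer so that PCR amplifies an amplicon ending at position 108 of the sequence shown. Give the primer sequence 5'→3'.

The forward primer binds at positions 5–16; the product's 3' end on the top strand is position 108.
The reverse primer anneals to the top strand over positions 98–108, i.e. to AGCGACAAATC.
Its sequence written 5'→3' is the reverse complement: GATTTGTCGCT.

5'-GATTTGTCGCT-3'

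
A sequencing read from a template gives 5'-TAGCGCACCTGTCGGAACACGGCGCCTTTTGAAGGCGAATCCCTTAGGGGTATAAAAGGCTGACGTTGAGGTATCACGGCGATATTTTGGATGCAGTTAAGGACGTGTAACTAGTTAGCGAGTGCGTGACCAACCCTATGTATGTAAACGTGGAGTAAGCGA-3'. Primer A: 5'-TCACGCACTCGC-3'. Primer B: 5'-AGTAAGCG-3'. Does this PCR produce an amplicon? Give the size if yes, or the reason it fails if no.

No product — the primers' 3' ends point away from each other.

Primer A (TCACGCACTCGC) has reverse complement GCGAGTGCGTGA, which matches the top strand at positions 118–129; primer A anneals to the top strand there with its 3' end pointing upstream toward position 118.
Primer B (AGTAAGCG) matches the top strand directly at positions 154–161; it anneals to the bottom strand with its 3' end pointing downstream toward position 161.
The 3' ends diverge (primer A extends toward position 1, primer B toward position 162), so the primers never converge on a shared product.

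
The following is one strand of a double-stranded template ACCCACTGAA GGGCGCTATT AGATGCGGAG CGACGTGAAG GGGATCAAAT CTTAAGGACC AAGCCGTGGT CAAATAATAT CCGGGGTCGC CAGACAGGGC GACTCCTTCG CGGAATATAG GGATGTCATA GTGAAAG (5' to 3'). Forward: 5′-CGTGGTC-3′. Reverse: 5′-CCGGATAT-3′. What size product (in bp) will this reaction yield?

20 bp

The forward primer matches the template at positions 65–71.
Reverse complement of the reverse primer: ATATCCGG. This occurs on the top strand at positions 77–84.
Product length = (reverse-primer end) − (forward-primer start) + 1 = 84 − 65 + 1 = 20 bp.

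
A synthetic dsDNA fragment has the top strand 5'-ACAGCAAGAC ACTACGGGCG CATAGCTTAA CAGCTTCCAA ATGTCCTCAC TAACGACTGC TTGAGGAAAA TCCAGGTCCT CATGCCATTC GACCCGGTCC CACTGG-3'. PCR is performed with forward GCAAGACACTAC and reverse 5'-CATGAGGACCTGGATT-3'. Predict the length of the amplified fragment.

81 bp

The forward primer matches the template at positions 4–15.
Taking the reverse complement of CATGAGGACCTGGATT gives AATCCAGGTCCTCATG, found at positions 69–84 on the template; the primer anneals here to the top strand with its 3' end pointing upstream.
Product length = (reverse-primer end) − (forward-primer start) + 1 = 84 − 4 + 1 = 81 bp.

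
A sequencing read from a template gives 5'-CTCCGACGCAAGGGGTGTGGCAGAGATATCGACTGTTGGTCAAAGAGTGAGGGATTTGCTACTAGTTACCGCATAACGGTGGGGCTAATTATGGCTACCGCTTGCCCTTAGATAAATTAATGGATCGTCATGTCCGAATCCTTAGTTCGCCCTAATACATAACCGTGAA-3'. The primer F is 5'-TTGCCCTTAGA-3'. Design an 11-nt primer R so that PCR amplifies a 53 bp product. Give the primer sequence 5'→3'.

5'-TAGGGCGAACT-3'

The forward primer binds at positions 102–112, so a 53 bp product ends at position 102 + 53 − 1 = 154.
The reverse primer anneals to the top strand over positions 144–154, i.e. to AGTTCGCCCTA.
Its sequence written 5'→3' is the reverse complement: TAGGGCGAACT.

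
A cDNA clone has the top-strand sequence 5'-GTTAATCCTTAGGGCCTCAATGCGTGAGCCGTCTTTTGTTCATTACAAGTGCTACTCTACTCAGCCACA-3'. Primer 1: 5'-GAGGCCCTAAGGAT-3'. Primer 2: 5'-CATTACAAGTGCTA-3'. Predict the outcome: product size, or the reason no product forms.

No product — the primers' 3' ends point away from each other.

Primer 1 (GAGGCCCTAAGGAT) has reverse complement ATCCTTAGGGCCTC, which matches the top strand at positions 5–18; primer 1 anneals to the top strand there with its 3' end pointing upstream toward position 5.
Primer 2 (CATTACAAGTGCTA) matches the top strand directly at positions 41–54; it anneals to the bottom strand with its 3' end pointing downstream toward position 54.
The 3' ends diverge (primer 1 extends toward position 1, primer 2 toward position 69), so the primers never converge on a shared product.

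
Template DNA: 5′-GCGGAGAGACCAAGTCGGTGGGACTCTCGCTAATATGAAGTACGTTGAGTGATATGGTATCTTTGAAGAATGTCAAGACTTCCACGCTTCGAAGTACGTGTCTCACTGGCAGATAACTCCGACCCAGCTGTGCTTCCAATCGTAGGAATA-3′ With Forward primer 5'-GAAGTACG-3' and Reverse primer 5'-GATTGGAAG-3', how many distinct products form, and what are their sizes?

Two products: 105 bp, 51 bp

The forward primer GAAGTACG matches the top strand at positions 37–44, 91–98.
The reverse primer's reverse complement is CTTCCAATC, matching at positions 133–141.
Each forward site pairs with the reverse site to give a product ending at position 141: sizes 105, 51 bp.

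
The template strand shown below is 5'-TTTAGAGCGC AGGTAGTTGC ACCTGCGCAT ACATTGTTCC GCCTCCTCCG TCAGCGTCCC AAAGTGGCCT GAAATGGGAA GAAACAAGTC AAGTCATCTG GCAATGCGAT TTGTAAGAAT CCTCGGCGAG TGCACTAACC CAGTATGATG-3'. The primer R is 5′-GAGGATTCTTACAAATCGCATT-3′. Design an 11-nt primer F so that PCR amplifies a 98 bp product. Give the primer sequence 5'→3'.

5'-GCATACATTGT-3'

The reverse primer's reverse complement AATGCGATTTGTAAGAATCCTC matches the template at positions 103–124, so the product ends at position 124.
A 98 bp product then starts at position 124 − 98 + 1 = 27.
The forward primer is identical to the top strand there: GCATACATTGT.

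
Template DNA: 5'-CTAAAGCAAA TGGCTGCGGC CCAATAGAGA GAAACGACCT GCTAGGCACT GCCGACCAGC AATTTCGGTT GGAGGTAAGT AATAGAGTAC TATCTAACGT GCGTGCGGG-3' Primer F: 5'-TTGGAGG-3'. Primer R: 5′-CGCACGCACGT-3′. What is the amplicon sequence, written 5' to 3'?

Forward primer TTGGAGG is found on the top strand at positions 69–75.
Taking the reverse complement of CGCACGCACGT gives ACGTGCGTGCG, found at positions 97–107 on the template; the primer anneals here to the top strand with its 3' end pointing upstream.
The product is the template from position 69 through 107 (39 bp).

5'-TTGGAGGTAAGTAATAGAGTACTATCTAACGTGCGTGCG-3'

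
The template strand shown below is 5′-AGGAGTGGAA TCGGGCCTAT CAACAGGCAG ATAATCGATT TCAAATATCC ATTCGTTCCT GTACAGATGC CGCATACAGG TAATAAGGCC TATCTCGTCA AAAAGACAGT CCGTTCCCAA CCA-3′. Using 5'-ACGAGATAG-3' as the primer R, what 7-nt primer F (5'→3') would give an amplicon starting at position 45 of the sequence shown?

5'-ATATCCA-3'

The reverse primer's reverse complement CTATCTCGT matches the template at positions 90–98; the product starts at position 45.
The forward primer is identical to the top strand over positions 45–51: ATATCCA.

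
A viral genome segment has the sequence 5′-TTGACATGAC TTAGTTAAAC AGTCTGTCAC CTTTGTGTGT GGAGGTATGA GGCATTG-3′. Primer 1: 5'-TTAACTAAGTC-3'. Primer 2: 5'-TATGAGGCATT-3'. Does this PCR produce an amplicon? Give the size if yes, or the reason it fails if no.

No product — the primers' 3' ends point away from each other.

Primer 1 (TTAACTAAGTC) has reverse complement GACTTAGTTAA, which matches the top strand at positions 8–18; primer 1 anneals to the top strand there with its 3' end pointing upstream toward position 8.
Primer 2 (TATGAGGCATT) matches the top strand directly at positions 46–56; it anneals to the bottom strand with its 3' end pointing downstream toward position 56.
The 3' ends diverge (primer 1 extends toward position 1, primer 2 toward position 57), so the primers never converge on a shared product.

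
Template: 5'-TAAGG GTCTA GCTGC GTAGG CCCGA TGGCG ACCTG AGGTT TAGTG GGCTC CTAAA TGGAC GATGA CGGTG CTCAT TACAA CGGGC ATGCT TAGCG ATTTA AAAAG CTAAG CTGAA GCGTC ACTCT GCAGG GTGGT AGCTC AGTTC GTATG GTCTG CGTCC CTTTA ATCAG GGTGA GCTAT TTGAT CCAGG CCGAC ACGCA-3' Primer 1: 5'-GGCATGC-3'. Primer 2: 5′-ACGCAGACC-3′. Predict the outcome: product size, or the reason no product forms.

Primer 1 (GGCATGC) matches the top strand at positions 83–89; it acts as a forward primer.
Primer 2's reverse complement is GGTCTGCGT, matching the top strand at positions 150–158; it acts as a reverse primer.
The 3' ends face each other across positions 83–158, giving a 76 bp product.

Yes — a 76 bp product.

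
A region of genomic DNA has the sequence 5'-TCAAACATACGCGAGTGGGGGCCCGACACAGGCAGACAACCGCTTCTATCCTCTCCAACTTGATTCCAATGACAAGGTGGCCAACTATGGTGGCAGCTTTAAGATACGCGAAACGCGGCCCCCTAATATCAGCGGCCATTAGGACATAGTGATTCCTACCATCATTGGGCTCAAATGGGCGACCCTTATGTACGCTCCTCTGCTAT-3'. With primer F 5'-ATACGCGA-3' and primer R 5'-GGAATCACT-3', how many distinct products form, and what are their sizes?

Two products: 150 bp, 53 bp

The forward primer ATACGCGA matches the top strand at positions 7–14, 104–111.
The reverse primer's reverse complement is AGTGATTCC, matching at positions 148–156.
Each forward site pairs with the reverse site to give a product ending at position 156: sizes 150, 53 bp.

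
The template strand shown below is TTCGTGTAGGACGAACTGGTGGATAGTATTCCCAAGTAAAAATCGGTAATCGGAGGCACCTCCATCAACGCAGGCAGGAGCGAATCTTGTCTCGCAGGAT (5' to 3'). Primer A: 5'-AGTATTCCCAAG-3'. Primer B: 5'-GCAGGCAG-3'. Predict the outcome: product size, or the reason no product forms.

No product — both primers anneal to the same strand and extend in the same direction.

Primer A (AGTATTCCCAAG) matches the top strand at positions 25–36 (3' end points downstream).
Primer B (GCAGGCAG) also matches the top strand directly, at positions 70–77 — its reverse complement CTGCCTGC is not present.
Both primers anneal to the bottom strand with 3' ends pointing the same way, so neither can prime synthesis back toward the other.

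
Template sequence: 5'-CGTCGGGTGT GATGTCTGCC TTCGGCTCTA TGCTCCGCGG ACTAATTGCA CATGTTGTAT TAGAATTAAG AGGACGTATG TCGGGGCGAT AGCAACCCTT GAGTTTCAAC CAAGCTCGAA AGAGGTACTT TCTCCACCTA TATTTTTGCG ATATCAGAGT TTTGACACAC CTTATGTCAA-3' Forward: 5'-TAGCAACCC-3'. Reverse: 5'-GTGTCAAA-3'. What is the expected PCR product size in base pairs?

79 bp

The forward primer matches the template at positions 90–98.
Reverse complement of the reverse primer: TTTGACAC. This occurs on the top strand at positions 161–168.
Product length = (reverse-primer end) − (forward-primer start) + 1 = 168 − 90 + 1 = 79 bp.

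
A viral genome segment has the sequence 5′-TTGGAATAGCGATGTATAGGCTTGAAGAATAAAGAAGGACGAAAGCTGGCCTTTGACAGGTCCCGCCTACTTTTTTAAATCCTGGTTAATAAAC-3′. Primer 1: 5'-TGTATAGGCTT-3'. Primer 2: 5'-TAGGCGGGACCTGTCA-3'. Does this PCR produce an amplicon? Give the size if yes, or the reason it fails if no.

Primer 1 (TGTATAGGCTT) matches the top strand at positions 13–23; it acts as a forward primer.
Primer 2's reverse complement is TGACAGGTCCCGCCTA, matching the top strand at positions 54–69; it acts as a reverse primer.
The 3' ends face each other across positions 13–69, giving a 57 bp product.

Yes — a 57 bp product.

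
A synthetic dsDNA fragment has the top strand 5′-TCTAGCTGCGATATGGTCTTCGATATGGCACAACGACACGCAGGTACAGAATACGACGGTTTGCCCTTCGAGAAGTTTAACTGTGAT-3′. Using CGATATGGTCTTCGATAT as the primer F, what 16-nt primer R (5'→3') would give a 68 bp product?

The forward primer binds at positions 9–26, so a 68 bp product ends at position 9 + 68 − 1 = 76.
The reverse primer anneals to the top strand over positions 61–76, i.e. to TTGCCCTTCGAGAAGT.
Its sequence written 5'→3' is the reverse complement: ACTTCTCGAAGGGCAA.

5'-ACTTCTCGAAGGGCAA-3'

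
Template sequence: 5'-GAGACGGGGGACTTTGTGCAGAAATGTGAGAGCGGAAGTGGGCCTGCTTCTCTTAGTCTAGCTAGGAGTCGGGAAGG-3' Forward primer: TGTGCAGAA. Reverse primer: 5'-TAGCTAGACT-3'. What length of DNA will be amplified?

Forward primer TGTGCAGAA is found on the top strand at positions 15–23.
Taking the reverse complement of TAGCTAGACT gives AGTCTAGCTA, found at positions 55–64 on the template; the primer anneals here to the top strand with its 3' end pointing upstream.
The product runs from position 15 to position 64, so its length is 64 − 15 + 1 = 50 bp.

50 bp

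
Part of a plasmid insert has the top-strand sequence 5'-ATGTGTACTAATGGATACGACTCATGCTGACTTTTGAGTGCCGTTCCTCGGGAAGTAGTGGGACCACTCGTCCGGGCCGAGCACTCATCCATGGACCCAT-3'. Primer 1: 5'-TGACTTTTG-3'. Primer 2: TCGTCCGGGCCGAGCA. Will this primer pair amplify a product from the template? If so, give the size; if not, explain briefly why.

Primer 1 (TGACTTTTG) matches the top strand at positions 28–36 (3' end points downstream).
Primer 2 (TCGTCCGGGCCGAGCA) also matches the top strand directly, at positions 68–83 — its reverse complement TGCTCGGCCCGGACGA is not present.
Both primers anneal to the bottom strand with 3' ends pointing the same way, so neither can prime synthesis back toward the other.

No product — both primers anneal to the same strand and extend in the same direction.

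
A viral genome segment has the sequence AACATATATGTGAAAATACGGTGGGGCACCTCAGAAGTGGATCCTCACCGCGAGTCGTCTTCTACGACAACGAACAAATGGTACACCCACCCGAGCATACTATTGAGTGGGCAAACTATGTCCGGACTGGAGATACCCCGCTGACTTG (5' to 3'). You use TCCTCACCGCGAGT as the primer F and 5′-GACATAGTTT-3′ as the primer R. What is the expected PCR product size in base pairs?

81 bp

Scanning the template, TCCTCACCGCGAGT occurs at positions 42–55; this primer anneals to the bottom strand there with its 3' end pointing downstream.
The reverse primer's reverse complement is AAACTATGTC, which matches the template at positions 113–122.
The product runs from position 42 to position 122, so its length is 122 − 42 + 1 = 81 bp.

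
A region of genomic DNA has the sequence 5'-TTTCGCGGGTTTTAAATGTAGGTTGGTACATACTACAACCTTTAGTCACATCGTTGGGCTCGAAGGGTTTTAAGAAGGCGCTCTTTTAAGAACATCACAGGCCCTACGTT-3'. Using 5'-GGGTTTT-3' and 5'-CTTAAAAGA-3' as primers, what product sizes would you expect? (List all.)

84 bp, 26 bp

The forward primer GGGTTTT matches the top strand at positions 7–13, 65–71.
The reverse primer's reverse complement is TCTTTTAAG, matching at positions 82–90.
Each forward site pairs with the reverse site to give a product ending at position 90: sizes 84, 26 bp.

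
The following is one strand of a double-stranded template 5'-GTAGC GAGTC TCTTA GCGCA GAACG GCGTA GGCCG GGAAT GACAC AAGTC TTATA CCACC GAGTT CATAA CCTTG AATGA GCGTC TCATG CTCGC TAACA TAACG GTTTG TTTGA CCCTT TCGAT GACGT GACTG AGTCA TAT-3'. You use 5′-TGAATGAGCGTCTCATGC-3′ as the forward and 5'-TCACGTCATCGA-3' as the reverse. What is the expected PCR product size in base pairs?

The forward primer matches the template at positions 74–91.
The reverse primer's reverse complement is TCGATGACGTGA, which matches the template at positions 121–132.
The product runs from position 74 to position 132, so its length is 132 − 74 + 1 = 59 bp.

59 bp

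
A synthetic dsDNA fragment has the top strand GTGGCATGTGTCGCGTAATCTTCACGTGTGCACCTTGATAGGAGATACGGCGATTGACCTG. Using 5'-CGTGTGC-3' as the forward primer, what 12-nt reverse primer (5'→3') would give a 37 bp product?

5'-CAGGTCAATCGC-3'

The forward primer binds at positions 25–31, so a 37 bp product ends at position 25 + 37 − 1 = 61.
The reverse primer anneals to the top strand over positions 50–61, i.e. to GCGATTGACCTG.
Its sequence written 5'→3' is the reverse complement: CAGGTCAATCGC.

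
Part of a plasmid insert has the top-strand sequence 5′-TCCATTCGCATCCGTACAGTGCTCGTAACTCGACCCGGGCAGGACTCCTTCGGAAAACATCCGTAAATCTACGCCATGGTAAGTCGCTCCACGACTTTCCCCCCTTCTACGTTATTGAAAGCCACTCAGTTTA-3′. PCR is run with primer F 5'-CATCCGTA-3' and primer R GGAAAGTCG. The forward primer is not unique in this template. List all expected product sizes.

92 bp, 43 bp

The forward primer CATCCGTA matches the top strand at positions 9–16, 58–65.
The reverse primer's reverse complement is CGACTTTCC, matching at positions 92–100.
Each forward site pairs with the reverse site to give a product ending at position 100: sizes 92, 43 bp.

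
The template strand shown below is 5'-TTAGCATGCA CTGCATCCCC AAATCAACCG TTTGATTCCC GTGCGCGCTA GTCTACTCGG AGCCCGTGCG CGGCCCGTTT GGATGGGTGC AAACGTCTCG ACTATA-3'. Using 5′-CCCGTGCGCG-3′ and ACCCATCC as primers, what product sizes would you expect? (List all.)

51 bp, 26 bp

The forward primer CCCGTGCGCG matches the top strand at positions 38–47, 63–72.
The reverse primer's reverse complement is GGATGGGT, matching at positions 81–88.
Each forward site pairs with the reverse site to give a product ending at position 88: sizes 51, 26 bp.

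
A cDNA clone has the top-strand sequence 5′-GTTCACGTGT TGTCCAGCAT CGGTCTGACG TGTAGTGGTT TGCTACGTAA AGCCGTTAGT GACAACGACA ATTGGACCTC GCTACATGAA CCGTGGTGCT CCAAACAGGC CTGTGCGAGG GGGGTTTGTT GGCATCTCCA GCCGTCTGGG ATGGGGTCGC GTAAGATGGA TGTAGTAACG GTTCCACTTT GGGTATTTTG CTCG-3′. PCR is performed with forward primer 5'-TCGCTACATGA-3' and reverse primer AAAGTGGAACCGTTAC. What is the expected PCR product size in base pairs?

112 bp

Scanning the template, TCGCTACATGA occurs at positions 79–89; this primer anneals to the bottom strand there with its 3' end pointing downstream.
Reverse complement of the reverse primer: GTAACGGTTCCACTTT. This occurs on the top strand at positions 175–190.
Amplicon spans positions 79–190: 112 bp.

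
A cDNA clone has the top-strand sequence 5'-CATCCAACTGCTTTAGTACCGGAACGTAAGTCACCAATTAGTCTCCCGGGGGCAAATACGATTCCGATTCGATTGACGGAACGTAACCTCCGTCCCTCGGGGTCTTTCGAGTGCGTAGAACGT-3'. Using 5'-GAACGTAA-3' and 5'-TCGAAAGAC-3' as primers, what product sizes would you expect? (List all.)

89 bp, 32 bp

The forward primer GAACGTAA matches the top strand at positions 22–29, 79–86.
The reverse primer's reverse complement is GTCTTTCGA, matching at positions 102–110.
Each forward site pairs with the reverse site to give a product ending at position 110: sizes 89, 32 bp.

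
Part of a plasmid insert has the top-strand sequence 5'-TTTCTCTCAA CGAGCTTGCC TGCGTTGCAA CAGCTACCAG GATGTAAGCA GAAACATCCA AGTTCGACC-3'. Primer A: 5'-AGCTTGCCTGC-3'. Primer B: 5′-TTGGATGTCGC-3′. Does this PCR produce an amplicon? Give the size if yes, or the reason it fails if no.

No product — primer B has no binding site in the template.

Primer B (TTGGATGTCGC) does not match the top strand, and its reverse complement GCGACATCCAA does not match either.
With no annealing site for primer B, no amplification occurs.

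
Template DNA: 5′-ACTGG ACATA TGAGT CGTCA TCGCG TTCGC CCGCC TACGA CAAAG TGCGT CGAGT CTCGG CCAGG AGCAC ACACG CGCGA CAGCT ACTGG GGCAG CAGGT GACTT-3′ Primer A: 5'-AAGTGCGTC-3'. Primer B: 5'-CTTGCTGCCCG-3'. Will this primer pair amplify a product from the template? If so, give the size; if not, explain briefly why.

No product — primer B has no binding site in the template.

Primer B (CTTGCTGCCCG) does not match the top strand, and its reverse complement CGGGCAGCAAG does not match either.
With no annealing site for primer B, no amplification occurs.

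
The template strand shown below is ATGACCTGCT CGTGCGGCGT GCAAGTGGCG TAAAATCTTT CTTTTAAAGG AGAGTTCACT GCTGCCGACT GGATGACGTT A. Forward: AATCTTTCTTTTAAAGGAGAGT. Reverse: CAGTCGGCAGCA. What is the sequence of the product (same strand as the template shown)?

5'-AATCTTTCTTTTAAAGGAGAGTTCACTGCTGCCGACTG-3'

Forward primer AATCTTTCTTTTAAAGGAGAGT is found on the top strand at positions 34–55.
Taking the reverse complement of CAGTCGGCAGCA gives TGCTGCCGACTG, found at positions 60–71 on the template; the primer anneals here to the top strand with its 3' end pointing upstream.
The product is the template from position 34 through 71 (38 bp).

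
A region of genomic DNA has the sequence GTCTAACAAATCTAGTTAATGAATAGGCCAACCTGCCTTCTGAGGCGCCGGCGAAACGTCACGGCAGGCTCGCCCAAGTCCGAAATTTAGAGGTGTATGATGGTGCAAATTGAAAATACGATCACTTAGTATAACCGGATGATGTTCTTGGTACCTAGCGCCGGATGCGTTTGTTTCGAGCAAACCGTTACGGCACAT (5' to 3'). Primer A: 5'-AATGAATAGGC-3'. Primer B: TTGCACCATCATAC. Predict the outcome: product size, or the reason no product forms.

Primer A (AATGAATAGGC) matches the top strand at positions 18–28; it acts as a forward primer.
Primer B's reverse complement is GTATGATGGTGCAA, matching the top strand at positions 95–108; it acts as a reverse primer.
The 3' ends face each other across positions 18–108, giving a 91 bp product.

Yes — a 91 bp product.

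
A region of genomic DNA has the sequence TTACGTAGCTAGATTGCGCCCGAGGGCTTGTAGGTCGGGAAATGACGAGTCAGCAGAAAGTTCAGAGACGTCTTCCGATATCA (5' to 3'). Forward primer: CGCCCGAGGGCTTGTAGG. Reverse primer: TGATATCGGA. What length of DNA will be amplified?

67 bp

Scanning the template, CGCCCGAGGGCTTGTAGG occurs at positions 17–34; this primer anneals to the bottom strand there with its 3' end pointing downstream.
Reverse complement of the reverse primer: TCCGATATCA. This occurs on the top strand at positions 74–83.
The product runs from position 17 to position 83, so its length is 83 − 17 + 1 = 67 bp.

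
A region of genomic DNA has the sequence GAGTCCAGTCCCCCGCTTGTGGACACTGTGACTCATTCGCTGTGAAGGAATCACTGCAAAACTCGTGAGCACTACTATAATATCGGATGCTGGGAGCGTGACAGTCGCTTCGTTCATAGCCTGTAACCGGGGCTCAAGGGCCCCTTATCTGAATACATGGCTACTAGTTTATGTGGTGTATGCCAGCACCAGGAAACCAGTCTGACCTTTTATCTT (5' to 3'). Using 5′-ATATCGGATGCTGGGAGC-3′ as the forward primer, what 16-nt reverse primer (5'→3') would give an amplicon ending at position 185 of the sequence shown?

5'-TGGCATACACCACATA-3'

The forward primer binds at positions 80–97; the product's 3' end on the top strand is position 185.
The reverse primer anneals to the top strand over positions 170–185, i.e. to TATGTGGTGTATGCCA.
Its sequence written 5'→3' is the reverse complement: TGGCATACACCACATA.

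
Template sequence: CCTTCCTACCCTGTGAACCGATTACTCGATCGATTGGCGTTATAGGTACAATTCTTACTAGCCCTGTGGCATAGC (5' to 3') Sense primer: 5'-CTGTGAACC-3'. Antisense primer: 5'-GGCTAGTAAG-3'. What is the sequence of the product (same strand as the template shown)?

5'-CTGTGAACCGATTACTCGATCGATTGGCGTTATAGGTACAATTCTTACTAGCC-3'

Scanning the template, CTGTGAACC occurs at positions 11–19; this primer anneals to the bottom strand there with its 3' end pointing downstream.
The reverse primer's reverse complement is CTTACTAGCC, which matches the template at positions 54–63.
The product is the template from position 11 through 63 (53 bp).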